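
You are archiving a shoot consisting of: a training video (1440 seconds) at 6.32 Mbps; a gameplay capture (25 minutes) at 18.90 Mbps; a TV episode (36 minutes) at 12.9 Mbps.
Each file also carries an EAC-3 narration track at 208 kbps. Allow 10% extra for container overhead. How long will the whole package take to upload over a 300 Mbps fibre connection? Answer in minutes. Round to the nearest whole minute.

4 minutes

Audio: 208 kbps = 0.208 Mbps.
training video: 6.528 Mbps × 1440 s × 1.10 = 10340.4 Mb
gameplay capture: 19.108 Mbps × 1500 s × 1.10 = 31528.2 Mb
TV episode: 13.108 Mbps × 2160 s × 1.10 = 31144.6 Mb
Total: 73013.2 Mb = 9126.6 MB.
At 300 Mbps: 73013.2 / 300 = 243 s ≈ 4.06 minutes.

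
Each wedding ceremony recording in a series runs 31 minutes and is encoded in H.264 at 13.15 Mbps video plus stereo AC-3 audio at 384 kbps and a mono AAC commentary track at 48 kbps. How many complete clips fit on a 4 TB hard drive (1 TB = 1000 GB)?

1266

31 min = 1860 s
Audio total: 384 + 48 = 432 kbps = 0.432 Mbps.
Total bitrate: 13.582 Mbps.
Per item: 13.582 Mbps × 1860 s = 25,263 Mb = 3,158 MB.
Capacity: 4 TB = 32,000,000 Mb; 1266.70 items → 1266 complete.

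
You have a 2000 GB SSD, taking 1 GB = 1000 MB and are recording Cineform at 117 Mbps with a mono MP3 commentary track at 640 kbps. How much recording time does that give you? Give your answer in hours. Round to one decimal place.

Audio: 640 kbps = 0.640 Mbps.
Total bitrate: 117 + 0.640 = 117.640 Mbps.
Capacity: 2000 GB = 16,000,000 Mb.
Recording time: 16,000,000 / 117.640 = 136,008 s ≈ 37.8 hours.

37.8 hours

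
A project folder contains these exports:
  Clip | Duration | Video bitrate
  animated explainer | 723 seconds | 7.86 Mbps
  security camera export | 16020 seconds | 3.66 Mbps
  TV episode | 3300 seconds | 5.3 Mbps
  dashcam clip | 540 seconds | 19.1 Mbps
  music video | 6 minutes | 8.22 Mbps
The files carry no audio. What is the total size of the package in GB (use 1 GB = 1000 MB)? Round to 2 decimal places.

11.88 GB

animated explainer: 7.860 Mbps × 723 s = 5682.8 Mb
security camera export: 3.660 Mbps × 16020 s = 58633.2 Mb
TV episode: 5.300 Mbps × 3300 s = 17490.0 Mb
dashcam clip: 19.100 Mbps × 540 s = 10314.0 Mb
music video: 8.220 Mbps × 360 s = 2959.2 Mb
Total: 95079.2 Mb = 11884.9 MB.
= 11.88 GB.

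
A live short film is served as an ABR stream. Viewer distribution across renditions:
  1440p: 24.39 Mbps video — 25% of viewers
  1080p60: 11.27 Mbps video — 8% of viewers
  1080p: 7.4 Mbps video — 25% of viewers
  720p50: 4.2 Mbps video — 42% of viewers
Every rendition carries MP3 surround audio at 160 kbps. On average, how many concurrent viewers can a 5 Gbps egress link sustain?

Audio: 160 kbps = 0.160 Mbps.
Average per-viewer bitrate: 0.25×24.550 + 0.08×11.430 + 0.25×7.560 + 0.42×4.360 = 10.773 Mbps.
5 Gbps = 5,000 Mbps; 5,000 / 10.773 = 464.12 → 464.

464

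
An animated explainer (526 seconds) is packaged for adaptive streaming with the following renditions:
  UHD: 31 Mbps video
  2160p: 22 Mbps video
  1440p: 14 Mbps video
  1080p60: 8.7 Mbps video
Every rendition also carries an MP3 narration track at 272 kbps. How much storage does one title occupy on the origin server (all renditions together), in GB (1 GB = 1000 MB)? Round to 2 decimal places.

Audio: 272 kbps = 0.272 Mbps.
Sum of rendition bitrates: (31+0.272) + (22+0.272) + (14+0.272) + (8.7+0.272) = 76.788 Mbps.
× 526 s = 40,390 Mb = 5,049 MB = 5.049 GB.

5.05 GB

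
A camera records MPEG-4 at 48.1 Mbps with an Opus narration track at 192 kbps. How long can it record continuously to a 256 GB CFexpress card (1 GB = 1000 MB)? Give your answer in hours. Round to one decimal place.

Audio: 192 kbps = 0.192 Mbps.
Total bitrate: 48.1 + 0.192 = 48.292 Mbps.
Capacity: 256 GB = 2,048,000 Mb.
Recording time: 2,048,000 / 48.292 = 42,409 s ≈ 11.8 hours.

11.8 hours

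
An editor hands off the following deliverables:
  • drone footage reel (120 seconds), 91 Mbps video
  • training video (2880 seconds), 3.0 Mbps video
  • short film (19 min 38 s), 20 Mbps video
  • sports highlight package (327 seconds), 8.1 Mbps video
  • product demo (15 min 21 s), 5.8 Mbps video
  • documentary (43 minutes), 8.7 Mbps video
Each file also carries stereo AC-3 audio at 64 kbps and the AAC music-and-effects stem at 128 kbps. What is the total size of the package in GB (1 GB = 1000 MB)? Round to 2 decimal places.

9.39 GB

Audio total: 64 + 128 = 192 kbps = 0.192 Mbps.
drone footage reel: 91.192 Mbps × 120 s = 10943.0 Mb
training video: 3.192 Mbps × 2880 s = 9193.0 Mb
short film: 20.192 Mbps × 1178 s = 23786.2 Mb
sports highlight package: 8.292 Mbps × 327 s = 2711.5 Mb
product demo: 5.992 Mbps × 921 s = 5518.6 Mb
documentary: 8.892 Mbps × 2580 s = 22941.4 Mb
Total: 75093.7 Mb = 9386.7 MB.
= 9.387 GB.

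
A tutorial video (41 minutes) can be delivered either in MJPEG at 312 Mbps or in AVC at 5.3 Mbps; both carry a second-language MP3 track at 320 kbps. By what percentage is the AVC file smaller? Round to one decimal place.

41 min = 2460 s
Audio: 320 kbps = 0.320 Mbps.
MJPEG: 312.320 Mbps × 2460 s = 768307.2 Mb = 89.443 GiB.
AVC: 5.620 Mbps × 2460 s = 13825.2 Mb = 1.609 GiB.
Reduction: (1 − 1.609/89.443) × 100 = 98.20%.

98.2%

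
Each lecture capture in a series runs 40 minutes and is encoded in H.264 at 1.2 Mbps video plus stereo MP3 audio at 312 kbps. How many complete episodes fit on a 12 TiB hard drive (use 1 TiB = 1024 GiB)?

40 min = 2400 s
Audio: 312 kbps = 0.312 Mbps.
Total bitrate: 1.512 Mbps.
Per item: 1.512 Mbps × 2400 s = 3,629 Mb = 453.6 MB.
Capacity: 12 TiB = 105,553,116 Mb; 29087.61 items → 29087 complete.

29087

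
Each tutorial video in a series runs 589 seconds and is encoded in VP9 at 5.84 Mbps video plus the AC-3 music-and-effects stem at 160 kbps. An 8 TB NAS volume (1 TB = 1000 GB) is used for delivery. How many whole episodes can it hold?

18109

Audio: 160 kbps = 0.160 Mbps.
Total bitrate: 6.000 Mbps.
Per item: 6.000 Mbps × 589 s = 3,534 Mb = 441.8 MB.
Capacity: 8 TB = 64,000,000 Mb; 18109.79 items → 18109 complete.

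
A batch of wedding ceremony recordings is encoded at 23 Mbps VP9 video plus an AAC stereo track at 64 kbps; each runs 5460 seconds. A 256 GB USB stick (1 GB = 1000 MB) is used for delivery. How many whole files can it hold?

Audio: 64 kbps = 0.064 Mbps.
Total bitrate: 23.064 Mbps.
Per item: 23.064 Mbps × 5460 s = 125,929 Mb = 15,741 MB.
Capacity: 256 GB = 2,048,000 Mb; 16.26 items → 16 complete.

16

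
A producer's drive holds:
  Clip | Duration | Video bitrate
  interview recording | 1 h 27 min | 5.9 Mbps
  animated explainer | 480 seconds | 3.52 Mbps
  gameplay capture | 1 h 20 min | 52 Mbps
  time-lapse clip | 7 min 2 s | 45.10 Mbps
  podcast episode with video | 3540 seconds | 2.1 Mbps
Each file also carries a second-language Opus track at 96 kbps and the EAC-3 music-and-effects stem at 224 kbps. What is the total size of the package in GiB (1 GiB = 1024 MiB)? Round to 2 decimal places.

36.46 GiB

Audio total: 96 + 224 = 320 kbps = 0.320 Mbps.
interview recording: 6.220 Mbps × 5220 s = 32468.4 Mb
animated explainer: 3.840 Mbps × 480 s = 1843.2 Mb
gameplay capture: 52.320 Mbps × 4800 s = 251136.0 Mb
time-lapse clip: 45.420 Mbps × 422 s = 19167.2 Mb
podcast episode with video: 2.420 Mbps × 3540 s = 8566.8 Mb
Total: 313181.6 Mb = 39147.7 MB.
= 36.46 GiB.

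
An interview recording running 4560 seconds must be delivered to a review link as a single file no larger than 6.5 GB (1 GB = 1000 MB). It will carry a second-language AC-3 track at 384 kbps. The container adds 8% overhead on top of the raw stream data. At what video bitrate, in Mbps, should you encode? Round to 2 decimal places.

Budget: 6.5 GB = 52000.0 Mb.
Stream payload after overhead: 52000.0 / 1.08 = 48148.1 Mb.
Total bitrate budget: 48148.1 Mb / 4560 s = 10.559 Mbps.
Audio: 384 kbps = 0.384 Mbps.
Video: 10.559 − 0.384 = 10.175 Mbps.

10.17 Mbps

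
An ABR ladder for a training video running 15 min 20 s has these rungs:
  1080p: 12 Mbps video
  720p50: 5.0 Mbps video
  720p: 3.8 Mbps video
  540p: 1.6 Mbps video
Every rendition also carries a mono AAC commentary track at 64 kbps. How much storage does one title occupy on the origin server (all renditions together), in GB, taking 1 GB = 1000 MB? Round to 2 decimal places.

2.61 GB

15 min 20 s = 920 s
Audio: 64 kbps = 0.064 Mbps.
Sum of rendition bitrates: (12+0.064) + (5.0+0.064) + (3.8+0.064) + (1.6+0.064) = 22.656 Mbps.
× 920 s = 20,844 Mb = 2,605 MB = 2.605 GB.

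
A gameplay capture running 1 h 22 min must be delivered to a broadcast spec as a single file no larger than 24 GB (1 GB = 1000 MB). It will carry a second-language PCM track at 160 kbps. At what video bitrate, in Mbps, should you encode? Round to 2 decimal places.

Budget: 24 GB = 192000.0 Mb.
1 h 22 min = 82 min = 4920 s
Total bitrate budget: 192000.0 Mb / 4920 s = 39.024 Mbps.
Audio: 160 kbps = 0.160 Mbps.
Video: 39.024 − 0.160 = 38.864 Mbps.

38.86 Mbps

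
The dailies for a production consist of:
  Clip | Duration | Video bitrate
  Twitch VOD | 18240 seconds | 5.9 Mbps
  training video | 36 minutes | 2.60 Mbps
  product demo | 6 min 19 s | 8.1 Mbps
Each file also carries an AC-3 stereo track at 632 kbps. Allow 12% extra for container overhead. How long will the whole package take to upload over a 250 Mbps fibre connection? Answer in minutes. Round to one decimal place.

9.7 minutes

Audio: 632 kbps = 0.632 Mbps.
Twitch VOD: 6.532 Mbps × 18240 s × 1.12 = 133440.9 Mb
training video: 3.232 Mbps × 2160 s × 1.12 = 7818.9 Mb
product demo: 8.732 Mbps × 379 s × 1.12 = 3706.6 Mb
Total: 144966.3 Mb = 18120.8 MB.
At 250 Mbps: 144966.3 / 250 = 580 s ≈ 9.66 minutes.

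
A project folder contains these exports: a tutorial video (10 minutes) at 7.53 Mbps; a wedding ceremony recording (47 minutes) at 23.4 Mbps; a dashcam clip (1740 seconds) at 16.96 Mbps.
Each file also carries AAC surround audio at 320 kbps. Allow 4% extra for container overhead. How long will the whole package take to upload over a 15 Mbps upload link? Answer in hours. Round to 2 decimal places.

1.96 hours

Audio: 320 kbps = 0.320 Mbps.
tutorial video: 7.850 Mbps × 600 s × 1.04 = 4898.4 Mb
wedding ceremony recording: 23.720 Mbps × 2820 s × 1.04 = 69566.0 Mb
dashcam clip: 17.280 Mbps × 1740 s × 1.04 = 31269.9 Mb
Total: 105734.3 Mb = 13216.8 MB.
At 15 Mbps: 105734.3 / 15 = 7049 s ≈ 1.96 hours.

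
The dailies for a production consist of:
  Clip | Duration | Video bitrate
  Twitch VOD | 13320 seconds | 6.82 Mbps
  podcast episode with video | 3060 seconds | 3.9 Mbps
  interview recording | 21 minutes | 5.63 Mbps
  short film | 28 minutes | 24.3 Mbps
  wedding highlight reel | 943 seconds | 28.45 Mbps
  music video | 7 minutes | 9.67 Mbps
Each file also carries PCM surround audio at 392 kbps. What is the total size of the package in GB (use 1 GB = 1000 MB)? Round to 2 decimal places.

23.71 GB

Audio: 392 kbps = 0.392 Mbps.
Twitch VOD: 7.212 Mbps × 13320 s = 96063.8 Mb
podcast episode with video: 4.292 Mbps × 3060 s = 13133.5 Mb
interview recording: 6.022 Mbps × 1260 s = 7587.7 Mb
short film: 24.692 Mbps × 1680 s = 41482.6 Mb
wedding highlight reel: 28.842 Mbps × 943 s = 27198.0 Mb
music video: 10.062 Mbps × 420 s = 4226.0 Mb
Total: 189691.7 Mb = 23711.5 MB.
= 23.71 GB.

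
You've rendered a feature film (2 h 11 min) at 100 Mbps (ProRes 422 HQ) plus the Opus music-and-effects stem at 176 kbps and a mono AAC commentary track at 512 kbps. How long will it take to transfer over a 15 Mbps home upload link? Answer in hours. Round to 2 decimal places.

14.66 hours

2 h 11 min = 131 min = 7860 s
Audio total: 176 + 512 = 688 kbps = 0.688 Mbps.
Total bitrate: 100.688 Mbps.
File: 100.688 Mbps × 7860 s = 791407.7 Mb.
At 15 Mbps: 791407.7 / 15 = 52760.5 s ≈ 14.7 hours.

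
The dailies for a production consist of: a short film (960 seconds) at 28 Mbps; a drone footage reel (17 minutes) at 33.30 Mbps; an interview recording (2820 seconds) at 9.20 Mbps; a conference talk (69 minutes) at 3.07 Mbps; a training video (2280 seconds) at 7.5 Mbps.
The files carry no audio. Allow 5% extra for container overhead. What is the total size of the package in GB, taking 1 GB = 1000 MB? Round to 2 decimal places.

short film: 28.000 Mbps × 960 s × 1.05 = 28224.0 Mb
drone footage reel: 33.300 Mbps × 1020 s × 1.05 = 35664.3 Mb
interview recording: 9.200 Mbps × 2820 s × 1.05 = 27241.2 Mb
conference talk: 3.070 Mbps × 4140 s × 1.05 = 13345.3 Mb
training video: 7.500 Mbps × 2280 s × 1.05 = 17955.0 Mb
Total: 122429.8 Mb = 15303.7 MB.
= 15.30 GB.

15.30 GB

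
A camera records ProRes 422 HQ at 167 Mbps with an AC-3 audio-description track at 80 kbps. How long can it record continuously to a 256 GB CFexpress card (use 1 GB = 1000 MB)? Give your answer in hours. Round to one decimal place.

Audio: 80 kbps = 0.080 Mbps.
Total bitrate: 167 + 0.080 = 167.080 Mbps.
Capacity: 256 GB = 2,048,000 Mb.
Recording time: 2,048,000 / 167.080 = 12,258 s ≈ 3.40 hours.

3.4 hours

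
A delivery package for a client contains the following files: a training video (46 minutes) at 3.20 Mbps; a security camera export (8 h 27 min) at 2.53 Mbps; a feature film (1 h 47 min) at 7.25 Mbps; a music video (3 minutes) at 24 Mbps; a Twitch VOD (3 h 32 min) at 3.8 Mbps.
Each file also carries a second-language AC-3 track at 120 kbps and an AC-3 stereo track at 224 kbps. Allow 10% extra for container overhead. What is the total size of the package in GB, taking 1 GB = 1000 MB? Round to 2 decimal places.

Audio total: 120 + 224 = 344 kbps = 0.344 Mbps.
training video: 3.544 Mbps × 2760 s × 1.10 = 10759.6 Mb
security camera export: 2.874 Mbps × 30420 s × 1.10 = 96169.8 Mb
feature film: 7.594 Mbps × 6420 s × 1.10 = 53628.8 Mb
music video: 24.344 Mbps × 180 s × 1.10 = 4820.1 Mb
Twitch VOD: 4.144 Mbps × 12720 s × 1.10 = 57982.8 Mb
Total: 223361.2 Mb = 27920.1 MB.
= 27.92 GB.

27.92 GB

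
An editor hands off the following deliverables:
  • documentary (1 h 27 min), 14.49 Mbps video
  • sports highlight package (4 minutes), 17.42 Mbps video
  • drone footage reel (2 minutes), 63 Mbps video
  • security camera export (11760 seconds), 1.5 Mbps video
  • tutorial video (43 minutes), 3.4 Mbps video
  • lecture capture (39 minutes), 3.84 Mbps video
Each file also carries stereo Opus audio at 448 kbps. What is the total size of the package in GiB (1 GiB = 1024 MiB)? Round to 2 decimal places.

Audio: 448 kbps = 0.448 Mbps.
documentary: 14.938 Mbps × 5220 s = 77976.4 Mb
sports highlight package: 17.868 Mbps × 240 s = 4288.3 Mb
drone footage reel: 63.448 Mbps × 120 s = 7613.8 Mb
security camera export: 1.948 Mbps × 11760 s = 22908.5 Mb
tutorial video: 3.848 Mbps × 2580 s = 9927.8 Mb
lecture capture: 4.288 Mbps × 2340 s = 10033.9 Mb
Total: 132748.7 Mb = 16593.6 MB.
= 15.45 GiB.

15.45 GiB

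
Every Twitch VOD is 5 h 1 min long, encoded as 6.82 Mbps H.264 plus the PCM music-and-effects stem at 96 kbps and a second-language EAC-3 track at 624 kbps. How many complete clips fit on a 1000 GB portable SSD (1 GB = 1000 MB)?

5 h 1 min = 301 min = 18060 s
Audio total: 96 + 624 = 720 kbps = 0.720 Mbps.
Total bitrate: 7.540 Mbps.
Per item: 7.540 Mbps × 18060 s = 136,172 Mb = 17,022 MB.
Capacity: 1000 GB = 8,000,000 Mb; 58.75 items → 58 complete.

58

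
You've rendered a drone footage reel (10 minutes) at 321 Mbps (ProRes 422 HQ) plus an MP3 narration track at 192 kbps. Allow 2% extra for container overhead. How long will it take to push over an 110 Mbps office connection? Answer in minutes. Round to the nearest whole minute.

10 min = 600 s
Audio: 192 kbps = 0.192 Mbps.
Total bitrate: 321.192 Mbps.
File: 321.192 Mbps × 600 s = 192715.2 Mb.
With 2% container overhead: ×1.02. → 196569.5 Mb.
At 110 Mbps: 196569.5 / 110 = 1787.0 s ≈ 29.8 minutes.

30 minutes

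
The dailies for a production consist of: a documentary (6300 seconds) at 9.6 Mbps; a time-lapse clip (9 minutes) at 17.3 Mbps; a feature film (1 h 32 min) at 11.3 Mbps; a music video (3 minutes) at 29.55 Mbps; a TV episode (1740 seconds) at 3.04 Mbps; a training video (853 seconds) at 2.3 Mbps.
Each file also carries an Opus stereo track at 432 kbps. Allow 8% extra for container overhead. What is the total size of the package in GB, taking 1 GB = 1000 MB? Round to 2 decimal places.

Audio: 432 kbps = 0.432 Mbps.
documentary: 10.032 Mbps × 6300 s × 1.08 = 68257.7 Mb
time-lapse clip: 17.732 Mbps × 540 s × 1.08 = 10341.3 Mb
feature film: 11.732 Mbps × 5520 s × 1.08 = 69941.5 Mb
music video: 29.982 Mbps × 180 s × 1.08 = 5828.5 Mb
TV episode: 3.472 Mbps × 1740 s × 1.08 = 6524.6 Mb
training video: 2.732 Mbps × 853 s × 1.08 = 2516.8 Mb
Total: 163410.4 Mb = 20426.3 MB.
= 20.43 GB.

20.43 GB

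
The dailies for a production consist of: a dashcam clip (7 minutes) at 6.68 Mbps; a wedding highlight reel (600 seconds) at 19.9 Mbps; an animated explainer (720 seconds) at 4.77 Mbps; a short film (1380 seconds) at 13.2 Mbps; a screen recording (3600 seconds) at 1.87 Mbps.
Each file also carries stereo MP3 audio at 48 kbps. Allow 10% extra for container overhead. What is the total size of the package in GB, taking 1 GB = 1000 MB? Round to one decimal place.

Audio: 48 kbps = 0.048 Mbps.
dashcam clip: 6.728 Mbps × 420 s × 1.10 = 3108.3 Mb
wedding highlight reel: 19.948 Mbps × 600 s × 1.10 = 13165.7 Mb
animated explainer: 4.818 Mbps × 720 s × 1.10 = 3815.9 Mb
short film: 13.248 Mbps × 1380 s × 1.10 = 20110.5 Mb
screen recording: 1.918 Mbps × 3600 s × 1.10 = 7595.3 Mb
Total: 47795.6 Mb = 5974.5 MB.
= 5.974 GB.

6.0 GB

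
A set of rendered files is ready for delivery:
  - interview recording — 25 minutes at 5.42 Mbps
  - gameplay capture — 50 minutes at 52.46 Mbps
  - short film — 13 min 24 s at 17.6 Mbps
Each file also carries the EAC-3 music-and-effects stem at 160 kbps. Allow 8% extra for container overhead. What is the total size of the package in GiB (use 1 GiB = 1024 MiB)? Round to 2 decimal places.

Audio: 160 kbps = 0.160 Mbps.
interview recording: 5.580 Mbps × 1500 s × 1.08 = 9039.6 Mb
gameplay capture: 52.620 Mbps × 3000 s × 1.08 = 170488.8 Mb
short film: 17.760 Mbps × 804 s × 1.08 = 15421.4 Mb
Total: 194949.8 Mb = 24368.7 MB.
= 22.70 GiB.

22.70 GiB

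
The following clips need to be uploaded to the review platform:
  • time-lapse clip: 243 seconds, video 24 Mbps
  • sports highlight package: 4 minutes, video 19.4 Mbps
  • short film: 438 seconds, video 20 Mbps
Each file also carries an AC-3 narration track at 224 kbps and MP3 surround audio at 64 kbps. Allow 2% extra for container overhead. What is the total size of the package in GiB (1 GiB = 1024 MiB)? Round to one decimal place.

Audio total: 224 + 64 = 288 kbps = 0.288 Mbps.
time-lapse clip: 24.288 Mbps × 243 s × 1.02 = 6020.0 Mb
sports highlight package: 19.688 Mbps × 240 s × 1.02 = 4819.6 Mb
short film: 20.288 Mbps × 438 s × 1.02 = 9063.9 Mb
Total: 19903.5 Mb = 2487.9 MB.
= 2.317 GiB.

2.3 GiB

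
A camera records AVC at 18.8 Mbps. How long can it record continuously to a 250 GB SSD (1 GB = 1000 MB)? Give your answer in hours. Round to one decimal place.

Capacity: 250 GB = 2,000,000 Mb.
Recording time: 2,000,000 / 18.800 = 106,383 s ≈ 29.6 hours.

29.6 hours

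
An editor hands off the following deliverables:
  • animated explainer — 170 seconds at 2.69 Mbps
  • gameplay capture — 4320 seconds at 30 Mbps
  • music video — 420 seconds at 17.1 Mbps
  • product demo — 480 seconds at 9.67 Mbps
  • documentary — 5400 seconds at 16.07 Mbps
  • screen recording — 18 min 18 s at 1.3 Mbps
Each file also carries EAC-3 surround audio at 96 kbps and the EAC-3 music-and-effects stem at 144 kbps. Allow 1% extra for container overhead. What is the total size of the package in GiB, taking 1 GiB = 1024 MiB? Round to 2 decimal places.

27.39 GiB

Audio total: 96 + 144 = 240 kbps = 0.240 Mbps.
animated explainer: 2.930 Mbps × 170 s × 1.01 = 503.1 Mb
gameplay capture: 30.240 Mbps × 4320 s × 1.01 = 131943.2 Mb
music video: 17.340 Mbps × 420 s × 1.01 = 7355.6 Mb
product demo: 9.910 Mbps × 480 s × 1.01 = 4804.4 Mb
documentary: 16.310 Mbps × 5400 s × 1.01 = 88954.7 Mb
screen recording: 1.540 Mbps × 1098 s × 1.01 = 1707.8 Mb
Total: 235268.8 Mb = 29408.6 MB.
= 27.39 GiB.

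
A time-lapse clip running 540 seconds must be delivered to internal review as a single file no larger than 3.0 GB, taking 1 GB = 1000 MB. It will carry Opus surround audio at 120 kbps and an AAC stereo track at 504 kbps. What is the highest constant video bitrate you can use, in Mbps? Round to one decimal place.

Budget: 3.0 GB = 24000.0 Mb.
Total bitrate budget: 24000.0 Mb / 540 s = 44.444 Mbps.
Audio total: 120 + 504 = 624 kbps = 0.624 Mbps.
Video: 44.444 − 0.624 = 43.820 Mbps.

43.8 Mbps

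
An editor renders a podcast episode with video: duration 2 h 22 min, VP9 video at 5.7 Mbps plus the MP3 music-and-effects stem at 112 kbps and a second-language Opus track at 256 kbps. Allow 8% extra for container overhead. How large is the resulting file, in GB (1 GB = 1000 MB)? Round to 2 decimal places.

2 h 22 min = 142 min = 8520 s
Audio total: 112 + 256 = 368 kbps = 0.368 Mbps.
Total bitrate: 5.7 + 0.368 = 6.068 Mbps.
Stream data: 6.068 Mbps × 8520 s = 51699.4 Mb.
With 8% container overhead: ×1.08.
55,835 Mb ÷ 8 = 6,979 MB → 6.979 GB.

6.98 GB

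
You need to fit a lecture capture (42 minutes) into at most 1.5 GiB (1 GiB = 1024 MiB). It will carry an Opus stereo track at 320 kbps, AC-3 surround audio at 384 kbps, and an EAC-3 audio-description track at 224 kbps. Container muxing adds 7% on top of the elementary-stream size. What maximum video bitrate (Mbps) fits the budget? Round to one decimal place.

Budget: 1.5 GiB = 12884.9 Mb.
Stream payload after overhead: 12884.9 / 1.07 = 12042.0 Mb.
42 min = 2520 s
Total bitrate budget: 12042.0 Mb / 2520 s = 4.779 Mbps.
Audio total: 320 + 384 + 224 = 928 kbps = 0.928 Mbps.
Video: 4.779 − 0.928 = 3.851 Mbps.

3.9 Mbps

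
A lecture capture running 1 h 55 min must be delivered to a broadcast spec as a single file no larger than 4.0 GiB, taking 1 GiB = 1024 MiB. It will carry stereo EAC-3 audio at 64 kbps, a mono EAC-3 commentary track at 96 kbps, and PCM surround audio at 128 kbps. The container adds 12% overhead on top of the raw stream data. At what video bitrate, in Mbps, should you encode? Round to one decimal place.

Budget: 4.0 GiB = 34359.7 Mb.
Stream payload after overhead: 34359.7 / 1.12 = 30678.3 Mb.
1 h 55 min = 115 min = 6900 s
Total bitrate budget: 30678.3 Mb / 6900 s = 4.446 Mbps.
Audio total: 64 + 96 + 128 = 288 kbps = 0.288 Mbps.
Video: 4.446 − 0.288 = 4.158 Mbps.

4.2 Mbps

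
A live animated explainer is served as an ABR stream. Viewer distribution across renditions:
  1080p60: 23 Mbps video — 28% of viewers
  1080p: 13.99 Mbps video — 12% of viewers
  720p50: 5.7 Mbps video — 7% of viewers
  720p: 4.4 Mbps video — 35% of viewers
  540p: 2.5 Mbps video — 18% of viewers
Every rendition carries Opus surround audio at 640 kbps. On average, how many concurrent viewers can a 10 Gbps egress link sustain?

897

Audio: 640 kbps = 0.640 Mbps.
Average per-viewer bitrate: 0.28×23.640 + 0.12×14.630 + 0.07×6.340 + 0.35×5.040 + 0.18×3.140 = 11.148 Mbps.
10 Gbps = 10,000 Mbps; 10,000 / 11.148 = 897.04 → 897.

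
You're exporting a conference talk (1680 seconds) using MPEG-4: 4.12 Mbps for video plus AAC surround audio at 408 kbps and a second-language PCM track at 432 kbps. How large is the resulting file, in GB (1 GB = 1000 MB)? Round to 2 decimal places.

1.04 GB

Audio total: 408 + 432 = 840 kbps = 0.840 Mbps.
Total bitrate: 4.12 + 0.840 = 4.960 Mbps.
Stream data: 4.960 Mbps × 1680 s = 8332.8 Mb.
8,333 Mb ÷ 8 = 1,042 MB → 1.042 GB.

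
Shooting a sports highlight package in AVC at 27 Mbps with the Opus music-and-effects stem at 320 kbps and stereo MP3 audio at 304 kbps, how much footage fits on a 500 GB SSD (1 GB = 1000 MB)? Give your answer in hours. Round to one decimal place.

Audio total: 320 + 304 = 624 kbps = 0.624 Mbps.
Total bitrate: 27 + 0.624 = 27.624 Mbps.
Capacity: 500 GB = 4,000,000 Mb.
Recording time: 4,000,000 / 27.624 = 144,802 s ≈ 40.2 hours.

40.2 hours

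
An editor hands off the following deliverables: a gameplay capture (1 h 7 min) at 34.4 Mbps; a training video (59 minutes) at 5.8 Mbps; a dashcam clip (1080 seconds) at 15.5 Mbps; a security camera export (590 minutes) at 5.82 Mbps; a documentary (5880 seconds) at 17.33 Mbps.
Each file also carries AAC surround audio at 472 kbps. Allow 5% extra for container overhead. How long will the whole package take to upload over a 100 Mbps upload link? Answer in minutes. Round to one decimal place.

Audio: 472 kbps = 0.472 Mbps.
gameplay capture: 34.872 Mbps × 4020 s × 1.05 = 147194.7 Mb
training video: 6.272 Mbps × 3540 s × 1.05 = 23313.0 Mb
dashcam clip: 15.972 Mbps × 1080 s × 1.05 = 18112.2 Mb
security camera export: 6.292 Mbps × 35400 s × 1.05 = 233873.6 Mb
documentary: 17.802 Mbps × 5880 s × 1.05 = 109909.5 Mb
Total: 532403.2 Mb = 66550.4 MB.
At 100 Mbps: 532403.2 / 100 = 5324 s ≈ 88.7 minutes.

88.7 minutes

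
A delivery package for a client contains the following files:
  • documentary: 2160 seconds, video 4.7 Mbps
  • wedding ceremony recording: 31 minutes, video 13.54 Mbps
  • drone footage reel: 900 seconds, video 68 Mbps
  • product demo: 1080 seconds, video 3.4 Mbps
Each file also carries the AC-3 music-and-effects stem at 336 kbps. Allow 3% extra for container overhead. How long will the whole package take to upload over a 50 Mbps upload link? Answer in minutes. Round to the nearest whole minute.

35 minutes

Audio: 336 kbps = 0.336 Mbps.
documentary: 5.036 Mbps × 2160 s × 1.03 = 11204.1 Mb
wedding ceremony recording: 13.876 Mbps × 1860 s × 1.03 = 26583.6 Mb
drone footage reel: 68.336 Mbps × 900 s × 1.03 = 63347.5 Mb
product demo: 3.736 Mbps × 1080 s × 1.03 = 4155.9 Mb
Total: 105291.1 Mb = 13161.4 MB.
At 50 Mbps: 105291.1 / 50 = 2106 s ≈ 35.1 minutes.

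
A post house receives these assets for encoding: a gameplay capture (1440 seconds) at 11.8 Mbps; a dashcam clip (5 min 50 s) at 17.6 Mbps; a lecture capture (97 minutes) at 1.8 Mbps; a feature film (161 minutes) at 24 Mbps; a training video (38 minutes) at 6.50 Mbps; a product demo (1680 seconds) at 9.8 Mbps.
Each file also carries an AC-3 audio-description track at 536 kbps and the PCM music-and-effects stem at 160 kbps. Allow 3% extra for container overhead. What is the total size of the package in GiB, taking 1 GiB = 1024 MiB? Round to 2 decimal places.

37.35 GiB

Audio total: 536 + 160 = 696 kbps = 0.696 Mbps.
gameplay capture: 12.496 Mbps × 1440 s × 1.03 = 18534.1 Mb
dashcam clip: 18.296 Mbps × 350 s × 1.03 = 6595.7 Mb
lecture capture: 2.496 Mbps × 5820 s × 1.03 = 14962.5 Mb
feature film: 24.696 Mbps × 9660 s × 1.03 = 245720.3 Mb
training video: 7.196 Mbps × 2280 s × 1.03 = 16899.1 Mb
product demo: 10.496 Mbps × 1680 s × 1.03 = 18162.3 Mb
Total: 320873.9 Mb = 40109.2 MB.
= 37.35 GiB.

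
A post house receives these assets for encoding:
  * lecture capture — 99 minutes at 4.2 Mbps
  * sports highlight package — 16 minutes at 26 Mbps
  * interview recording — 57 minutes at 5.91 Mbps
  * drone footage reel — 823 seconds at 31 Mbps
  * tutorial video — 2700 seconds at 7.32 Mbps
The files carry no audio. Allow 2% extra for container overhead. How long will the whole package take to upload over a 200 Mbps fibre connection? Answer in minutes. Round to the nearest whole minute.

10 minutes

lecture capture: 4.200 Mbps × 5940 s × 1.02 = 25447.0 Mb
sports highlight package: 26.000 Mbps × 960 s × 1.02 = 25459.2 Mb
interview recording: 5.910 Mbps × 3420 s × 1.02 = 20616.4 Mb
drone footage reel: 31.000 Mbps × 823 s × 1.02 = 26023.3 Mb
tutorial video: 7.320 Mbps × 2700 s × 1.02 = 20159.3 Mb
Total: 117705.1 Mb = 14713.1 MB.
At 200 Mbps: 117705.1 / 200 = 589 s ≈ 9.81 minutes.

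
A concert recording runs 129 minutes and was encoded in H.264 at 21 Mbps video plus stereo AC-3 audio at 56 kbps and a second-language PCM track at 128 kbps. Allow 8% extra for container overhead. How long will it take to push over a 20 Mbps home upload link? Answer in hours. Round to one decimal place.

2.5 hours

129 min = 7740 s
Audio total: 56 + 128 = 184 kbps = 0.184 Mbps.
Total bitrate: 21.184 Mbps.
File: 21.184 Mbps × 7740 s = 163964.2 Mb.
With 8% container overhead: ×1.08. → 177081.3 Mb.
At 20 Mbps: 177081.3 / 20 = 8854.1 s ≈ 2.46 hours.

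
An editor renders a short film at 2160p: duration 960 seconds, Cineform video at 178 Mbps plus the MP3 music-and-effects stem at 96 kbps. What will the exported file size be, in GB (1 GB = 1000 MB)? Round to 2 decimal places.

21.37 GB

Audio: 96 kbps = 0.096 Mbps.
Total bitrate: 178 + 0.096 = 178.096 Mbps.
Stream data: 178.096 Mbps × 960 s = 170972.2 Mb.
170,972 Mb ÷ 8 = 21,372 MB → 21.37 GB.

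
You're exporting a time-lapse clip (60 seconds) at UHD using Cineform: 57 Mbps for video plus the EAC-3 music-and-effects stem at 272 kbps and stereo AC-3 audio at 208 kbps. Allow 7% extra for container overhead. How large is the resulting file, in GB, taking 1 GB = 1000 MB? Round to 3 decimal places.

Audio total: 272 + 208 = 480 kbps = 0.480 Mbps.
Total bitrate: 57 + 0.480 = 57.480 Mbps.
Stream data: 57.480 Mbps × 60 s = 3448.8 Mb.
With 7% container overhead: ×1.07.
3,690 Mb ÷ 8 = 461.3 MB → 0.4613 GB.

0.461 GB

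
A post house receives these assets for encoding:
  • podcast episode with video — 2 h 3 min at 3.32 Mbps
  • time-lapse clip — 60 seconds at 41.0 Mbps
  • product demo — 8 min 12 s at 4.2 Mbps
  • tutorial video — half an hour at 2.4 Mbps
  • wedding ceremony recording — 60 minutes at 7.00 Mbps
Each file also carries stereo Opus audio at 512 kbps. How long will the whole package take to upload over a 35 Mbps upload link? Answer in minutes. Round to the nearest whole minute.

31 minutes

Audio: 512 kbps = 0.512 Mbps.
podcast episode with video: 3.832 Mbps × 7380 s = 28280.2 Mb
time-lapse clip: 41.512 Mbps × 60 s = 2490.7 Mb
product demo: 4.712 Mbps × 492 s = 2318.3 Mb
tutorial video: 2.912 Mbps × 1800 s = 5241.6 Mb
wedding ceremony recording: 7.512 Mbps × 3600 s = 27043.2 Mb
Total: 65374.0 Mb = 8171.7 MB.
At 35 Mbps: 65374.0 / 35 = 1868 s ≈ 31.1 minutes.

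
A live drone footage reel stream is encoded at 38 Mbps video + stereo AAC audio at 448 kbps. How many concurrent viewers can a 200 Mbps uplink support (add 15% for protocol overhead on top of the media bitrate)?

4

Audio: 448 kbps = 0.448 Mbps.
Per-viewer media rate: 38.448 Mbps.
On the wire with 15% overhead: 44.215 Mbps.
200 Mbps = 200.0 Mbps; 200.0 / 44.215 = 4.52 → 4 viewers.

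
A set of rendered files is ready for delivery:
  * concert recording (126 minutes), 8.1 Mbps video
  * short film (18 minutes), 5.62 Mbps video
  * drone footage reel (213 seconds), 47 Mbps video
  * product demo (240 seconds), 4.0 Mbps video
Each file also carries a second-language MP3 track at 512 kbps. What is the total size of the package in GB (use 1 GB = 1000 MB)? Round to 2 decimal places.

Audio: 512 kbps = 0.512 Mbps.
concert recording: 8.612 Mbps × 7560 s = 65106.7 Mb
short film: 6.132 Mbps × 1080 s = 6622.6 Mb
drone footage reel: 47.512 Mbps × 213 s = 10120.1 Mb
product demo: 4.512 Mbps × 240 s = 1082.9 Mb
Total: 82932.2 Mb = 10366.5 MB.
= 10.37 GB.

10.37 GB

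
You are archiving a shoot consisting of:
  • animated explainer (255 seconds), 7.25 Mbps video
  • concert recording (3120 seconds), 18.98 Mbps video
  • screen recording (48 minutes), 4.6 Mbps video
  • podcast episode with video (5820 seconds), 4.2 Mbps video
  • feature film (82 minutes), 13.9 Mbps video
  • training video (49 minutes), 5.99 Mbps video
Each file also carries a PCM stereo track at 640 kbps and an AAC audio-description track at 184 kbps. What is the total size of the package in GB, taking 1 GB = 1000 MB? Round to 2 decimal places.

Audio total: 640 + 184 = 824 kbps = 0.824 Mbps.
animated explainer: 8.074 Mbps × 255 s = 2058.9 Mb
concert recording: 19.804 Mbps × 3120 s = 61788.5 Mb
screen recording: 5.424 Mbps × 2880 s = 15621.1 Mb
podcast episode with video: 5.024 Mbps × 5820 s = 29239.7 Mb
feature film: 14.724 Mbps × 4920 s = 72442.1 Mb
training video: 6.814 Mbps × 2940 s = 20033.2 Mb
Total: 201183.4 Mb = 25147.9 MB.
= 25.15 GB.

25.15 GB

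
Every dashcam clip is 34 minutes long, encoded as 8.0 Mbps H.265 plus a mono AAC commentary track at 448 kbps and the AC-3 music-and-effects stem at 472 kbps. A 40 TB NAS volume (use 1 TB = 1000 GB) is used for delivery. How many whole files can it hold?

17585

34 min = 2040 s
Audio total: 448 + 472 = 920 kbps = 0.920 Mbps.
Total bitrate: 8.920 Mbps.
Per item: 8.920 Mbps × 2040 s = 18,197 Mb = 2,275 MB.
Capacity: 40 TB = 320,000,000 Mb; 17585.51 items → 17585 complete.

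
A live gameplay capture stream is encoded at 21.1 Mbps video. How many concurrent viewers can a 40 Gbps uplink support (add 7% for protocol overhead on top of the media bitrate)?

1771

On the wire with 7% overhead: 22.577 Mbps.
40 Gbps = 40,000 Mbps; 40,000 / 22.577 = 1771.71 → 1771 viewers.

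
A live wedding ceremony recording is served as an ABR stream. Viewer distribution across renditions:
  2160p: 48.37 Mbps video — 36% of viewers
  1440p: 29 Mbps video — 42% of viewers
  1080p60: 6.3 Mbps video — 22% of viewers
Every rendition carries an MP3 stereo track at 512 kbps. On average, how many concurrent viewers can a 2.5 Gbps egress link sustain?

Audio: 512 kbps = 0.512 Mbps.
Average per-viewer bitrate: 0.36×48.882 + 0.42×29.512 + 0.22×6.812 = 31.491 Mbps.
2.5 Gbps = 2,500 Mbps; 2,500 / 31.491 = 79.39 → 79.

79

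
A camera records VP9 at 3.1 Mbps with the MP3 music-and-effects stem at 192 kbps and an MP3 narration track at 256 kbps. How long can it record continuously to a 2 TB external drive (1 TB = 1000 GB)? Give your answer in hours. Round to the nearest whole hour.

1253 hours

Audio total: 192 + 256 = 448 kbps = 0.448 Mbps.
Total bitrate: 3.1 + 0.448 = 3.548 Mbps.
Capacity: 2 TB = 16,000,000 Mb.
Recording time: 16,000,000 / 3.548 = 4,509,583 s ≈ 1,253 hours.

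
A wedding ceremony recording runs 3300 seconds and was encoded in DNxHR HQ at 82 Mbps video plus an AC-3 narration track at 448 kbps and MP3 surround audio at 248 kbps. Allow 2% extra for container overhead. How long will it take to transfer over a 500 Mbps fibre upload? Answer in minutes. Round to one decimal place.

9.3 minutes

Audio total: 448 + 248 = 696 kbps = 0.696 Mbps.
Total bitrate: 82.696 Mbps.
File: 82.696 Mbps × 3300 s = 272896.8 Mb.
With 2% container overhead: ×1.02. → 278354.7 Mb.
At 500 Mbps: 278354.7 / 500 = 556.7 s ≈ 9.28 minutes.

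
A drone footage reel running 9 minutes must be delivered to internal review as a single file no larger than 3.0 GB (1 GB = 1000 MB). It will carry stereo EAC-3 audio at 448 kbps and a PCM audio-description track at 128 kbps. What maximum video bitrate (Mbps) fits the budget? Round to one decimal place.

Budget: 3.0 GB = 24000.0 Mb.
9 min = 540 s
Total bitrate budget: 24000.0 Mb / 540 s = 44.444 Mbps.
Audio total: 448 + 128 = 576 kbps = 0.576 Mbps.
Video: 44.444 − 0.576 = 43.868 Mbps.

43.9 Mbps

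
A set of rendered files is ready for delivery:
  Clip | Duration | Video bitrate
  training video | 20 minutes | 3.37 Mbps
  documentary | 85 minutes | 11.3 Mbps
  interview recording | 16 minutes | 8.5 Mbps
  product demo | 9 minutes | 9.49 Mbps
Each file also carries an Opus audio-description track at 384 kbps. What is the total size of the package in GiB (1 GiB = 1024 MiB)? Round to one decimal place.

Audio: 384 kbps = 0.384 Mbps.
training video: 3.754 Mbps × 1200 s = 4504.8 Mb
documentary: 11.684 Mbps × 5100 s = 59588.4 Mb
interview recording: 8.884 Mbps × 960 s = 8528.6 Mb
product demo: 9.874 Mbps × 540 s = 5332.0 Mb
Total: 77953.8 Mb = 9744.2 MB.
= 9.075 GiB.

9.1 GiB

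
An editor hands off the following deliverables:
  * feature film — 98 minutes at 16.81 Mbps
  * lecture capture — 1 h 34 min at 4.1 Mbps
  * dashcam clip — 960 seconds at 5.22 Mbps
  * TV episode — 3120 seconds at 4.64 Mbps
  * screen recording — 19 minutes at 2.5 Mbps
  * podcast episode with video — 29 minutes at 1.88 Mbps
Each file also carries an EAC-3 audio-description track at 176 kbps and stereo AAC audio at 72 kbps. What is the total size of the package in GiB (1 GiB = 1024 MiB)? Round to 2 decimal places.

Audio total: 176 + 72 = 248 kbps = 0.248 Mbps.
feature film: 17.058 Mbps × 5880 s = 100301.0 Mb
lecture capture: 4.348 Mbps × 5640 s = 24522.7 Mb
dashcam clip: 5.468 Mbps × 960 s = 5249.3 Mb
TV episode: 4.888 Mbps × 3120 s = 15250.6 Mb
screen recording: 2.748 Mbps × 1140 s = 3132.7 Mb
podcast episode with video: 2.128 Mbps × 1740 s = 3702.7 Mb
Total: 152159.0 Mb = 19019.9 MB.
= 17.71 GiB.

17.71 GiB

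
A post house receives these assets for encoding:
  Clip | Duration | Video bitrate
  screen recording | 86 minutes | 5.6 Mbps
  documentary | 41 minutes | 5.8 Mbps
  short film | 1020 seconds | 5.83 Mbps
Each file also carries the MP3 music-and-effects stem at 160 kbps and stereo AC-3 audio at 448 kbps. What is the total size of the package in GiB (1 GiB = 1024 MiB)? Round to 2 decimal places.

Audio total: 160 + 448 = 608 kbps = 0.608 Mbps.
screen recording: 6.208 Mbps × 5160 s = 32033.3 Mb
documentary: 6.408 Mbps × 2460 s = 15763.7 Mb
short film: 6.438 Mbps × 1020 s = 6566.8 Mb
Total: 54363.7 Mb = 6795.5 MB.
= 6.329 GiB.

6.33 GiB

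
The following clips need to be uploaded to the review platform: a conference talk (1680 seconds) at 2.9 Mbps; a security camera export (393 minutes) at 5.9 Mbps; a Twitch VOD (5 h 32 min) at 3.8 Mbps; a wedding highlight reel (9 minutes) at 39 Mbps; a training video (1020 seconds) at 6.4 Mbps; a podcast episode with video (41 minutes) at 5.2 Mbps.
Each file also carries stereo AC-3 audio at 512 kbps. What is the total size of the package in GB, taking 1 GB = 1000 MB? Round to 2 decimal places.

Audio: 512 kbps = 0.512 Mbps.
conference talk: 3.412 Mbps × 1680 s = 5732.2 Mb
security camera export: 6.412 Mbps × 23580 s = 151195.0 Mb
Twitch VOD: 4.312 Mbps × 19920 s = 85895.0 Mb
wedding highlight reel: 39.512 Mbps × 540 s = 21336.5 Mb
training video: 6.912 Mbps × 1020 s = 7050.2 Mb
podcast episode with video: 5.712 Mbps × 2460 s = 14051.5 Mb
Total: 285260.4 Mb = 35657.6 MB.
= 35.66 GB.

35.66 GB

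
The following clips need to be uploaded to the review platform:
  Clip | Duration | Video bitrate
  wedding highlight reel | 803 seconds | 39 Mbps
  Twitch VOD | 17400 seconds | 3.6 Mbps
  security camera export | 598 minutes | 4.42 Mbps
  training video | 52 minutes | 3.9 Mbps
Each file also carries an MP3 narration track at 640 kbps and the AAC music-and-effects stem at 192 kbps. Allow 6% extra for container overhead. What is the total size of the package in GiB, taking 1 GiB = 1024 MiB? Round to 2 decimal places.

Audio total: 640 + 192 = 832 kbps = 0.832 Mbps.
wedding highlight reel: 39.832 Mbps × 803 s × 1.06 = 33904.2 Mb
Twitch VOD: 4.432 Mbps × 17400 s × 1.06 = 81743.8 Mb
security camera export: 5.252 Mbps × 35880 s × 1.06 = 199748.3 Mb
training video: 4.732 Mbps × 3120 s × 1.06 = 15649.7 Mb
Total: 331045.9 Mb = 41380.7 MB.
= 38.54 GiB.

38.54 GiB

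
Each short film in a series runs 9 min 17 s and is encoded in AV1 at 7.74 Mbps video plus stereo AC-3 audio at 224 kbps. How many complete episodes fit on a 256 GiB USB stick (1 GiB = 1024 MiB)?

9 min 17 s = 557 s
Audio: 224 kbps = 0.224 Mbps.
Total bitrate: 7.964 Mbps.
Per item: 7.964 Mbps × 557 s = 4,436 Mb = 554.5 MB.
Capacity: 256 GiB = 2,199,023 Mb; 495.73 items → 495 complete.

495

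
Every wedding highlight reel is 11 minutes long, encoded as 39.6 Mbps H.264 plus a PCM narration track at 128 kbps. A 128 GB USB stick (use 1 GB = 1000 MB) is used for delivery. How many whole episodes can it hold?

39

11 min = 660 s
Audio: 128 kbps = 0.128 Mbps.
Total bitrate: 39.728 Mbps.
Per item: 39.728 Mbps × 660 s = 26,220 Mb = 3,278 MB.
Capacity: 128 GB = 1,024,000 Mb; 39.05 items → 39 complete.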